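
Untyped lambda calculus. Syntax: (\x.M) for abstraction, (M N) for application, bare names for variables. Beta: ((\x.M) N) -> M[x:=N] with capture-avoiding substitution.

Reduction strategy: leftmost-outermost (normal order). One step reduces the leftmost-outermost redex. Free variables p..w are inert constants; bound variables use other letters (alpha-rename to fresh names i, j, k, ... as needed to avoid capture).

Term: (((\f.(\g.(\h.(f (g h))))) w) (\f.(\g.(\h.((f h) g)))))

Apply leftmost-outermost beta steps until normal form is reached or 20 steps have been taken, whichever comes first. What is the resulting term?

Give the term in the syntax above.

Answer: (\h.(w (\g.(\i.((h i) g)))))

Derivation:
Step 0: (((\f.(\g.(\h.(f (g h))))) w) (\f.(\g.(\h.((f h) g)))))
Step 1: ((\g.(\h.(w (g h)))) (\f.(\g.(\h.((f h) g)))))
Step 2: (\h.(w ((\f.(\g.(\h.((f h) g)))) h)))
Step 3: (\h.(w (\g.(\i.((h i) g)))))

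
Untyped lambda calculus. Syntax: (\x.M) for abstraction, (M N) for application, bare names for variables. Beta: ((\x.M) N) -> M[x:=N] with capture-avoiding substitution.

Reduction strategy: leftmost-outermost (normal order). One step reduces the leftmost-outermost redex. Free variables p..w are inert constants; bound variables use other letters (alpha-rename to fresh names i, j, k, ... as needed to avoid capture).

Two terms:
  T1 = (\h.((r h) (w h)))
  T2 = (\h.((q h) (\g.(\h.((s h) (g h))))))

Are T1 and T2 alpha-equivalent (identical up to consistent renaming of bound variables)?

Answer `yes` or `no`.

Term 1: (\h.((r h) (w h)))
Term 2: (\h.((q h) (\g.(\h.((s h) (g h))))))
Alpha-equivalence: compare structure up to binder renaming.
Result: False

Answer: no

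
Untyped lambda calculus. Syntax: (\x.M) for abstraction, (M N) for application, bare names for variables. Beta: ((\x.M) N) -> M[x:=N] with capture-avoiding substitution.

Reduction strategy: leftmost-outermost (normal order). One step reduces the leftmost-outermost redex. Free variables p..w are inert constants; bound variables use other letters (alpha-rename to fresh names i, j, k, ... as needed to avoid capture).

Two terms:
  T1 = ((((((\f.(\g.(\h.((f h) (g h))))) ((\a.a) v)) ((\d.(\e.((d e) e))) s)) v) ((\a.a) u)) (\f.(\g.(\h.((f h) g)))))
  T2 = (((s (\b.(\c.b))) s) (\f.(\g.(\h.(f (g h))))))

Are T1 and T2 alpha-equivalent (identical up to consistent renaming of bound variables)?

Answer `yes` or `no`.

Answer: no

Derivation:
Term 1: ((((((\f.(\g.(\h.((f h) (g h))))) ((\a.a) v)) ((\d.(\e.((d e) e))) s)) v) ((\a.a) u)) (\f.(\g.(\h.((f h) g)))))
Term 2: (((s (\b.(\c.b))) s) (\f.(\g.(\h.(f (g h))))))
Alpha-equivalence: compare structure up to binder renaming.
Result: False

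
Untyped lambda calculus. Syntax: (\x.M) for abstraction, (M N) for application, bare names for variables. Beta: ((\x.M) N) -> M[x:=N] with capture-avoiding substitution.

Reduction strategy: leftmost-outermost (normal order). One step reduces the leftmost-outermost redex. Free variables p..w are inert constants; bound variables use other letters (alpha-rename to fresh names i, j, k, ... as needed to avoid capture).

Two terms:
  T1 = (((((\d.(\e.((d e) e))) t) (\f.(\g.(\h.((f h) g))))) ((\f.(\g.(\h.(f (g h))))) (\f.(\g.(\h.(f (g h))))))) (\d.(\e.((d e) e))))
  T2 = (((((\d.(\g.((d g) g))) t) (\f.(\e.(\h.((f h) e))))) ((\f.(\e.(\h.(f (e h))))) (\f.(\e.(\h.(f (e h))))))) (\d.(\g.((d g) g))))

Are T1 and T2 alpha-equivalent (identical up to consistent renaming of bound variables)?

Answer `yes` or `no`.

Term 1: (((((\d.(\e.((d e) e))) t) (\f.(\g.(\h.((f h) g))))) ((\f.(\g.(\h.(f (g h))))) (\f.(\g.(\h.(f (g h))))))) (\d.(\e.((d e) e))))
Term 2: (((((\d.(\g.((d g) g))) t) (\f.(\e.(\h.((f h) e))))) ((\f.(\e.(\h.(f (e h))))) (\f.(\e.(\h.(f (e h))))))) (\d.(\g.((d g) g))))
Alpha-equivalence: compare structure up to binder renaming.
Result: True

Answer: yes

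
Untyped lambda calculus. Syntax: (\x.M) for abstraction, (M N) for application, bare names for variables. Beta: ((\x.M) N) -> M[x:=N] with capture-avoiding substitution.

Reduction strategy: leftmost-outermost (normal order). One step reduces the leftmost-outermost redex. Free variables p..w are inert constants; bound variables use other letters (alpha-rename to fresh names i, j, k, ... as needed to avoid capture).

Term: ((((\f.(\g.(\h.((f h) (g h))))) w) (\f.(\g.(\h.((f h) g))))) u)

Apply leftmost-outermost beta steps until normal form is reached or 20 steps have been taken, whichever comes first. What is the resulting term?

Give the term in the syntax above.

Step 0: ((((\f.(\g.(\h.((f h) (g h))))) w) (\f.(\g.(\h.((f h) g))))) u)
Step 1: (((\g.(\h.((w h) (g h)))) (\f.(\g.(\h.((f h) g))))) u)
Step 2: ((\h.((w h) ((\f.(\g.(\h.((f h) g)))) h))) u)
Step 3: ((w u) ((\f.(\g.(\h.((f h) g)))) u))
Step 4: ((w u) (\g.(\h.((u h) g))))

Answer: ((w u) (\g.(\h.((u h) g))))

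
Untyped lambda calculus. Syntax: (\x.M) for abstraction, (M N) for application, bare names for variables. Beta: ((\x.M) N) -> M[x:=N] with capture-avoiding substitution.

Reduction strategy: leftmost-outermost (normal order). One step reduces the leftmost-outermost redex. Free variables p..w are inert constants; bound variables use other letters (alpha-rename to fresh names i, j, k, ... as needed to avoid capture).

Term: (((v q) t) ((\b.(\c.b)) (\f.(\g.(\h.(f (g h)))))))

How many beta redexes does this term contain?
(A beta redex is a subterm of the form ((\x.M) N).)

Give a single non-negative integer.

Term: (((v q) t) ((\b.(\c.b)) (\f.(\g.(\h.(f (g h)))))))
  Redex: ((\b.(\c.b)) (\f.(\g.(\h.(f (g h))))))
Total redexes: 1

Answer: 1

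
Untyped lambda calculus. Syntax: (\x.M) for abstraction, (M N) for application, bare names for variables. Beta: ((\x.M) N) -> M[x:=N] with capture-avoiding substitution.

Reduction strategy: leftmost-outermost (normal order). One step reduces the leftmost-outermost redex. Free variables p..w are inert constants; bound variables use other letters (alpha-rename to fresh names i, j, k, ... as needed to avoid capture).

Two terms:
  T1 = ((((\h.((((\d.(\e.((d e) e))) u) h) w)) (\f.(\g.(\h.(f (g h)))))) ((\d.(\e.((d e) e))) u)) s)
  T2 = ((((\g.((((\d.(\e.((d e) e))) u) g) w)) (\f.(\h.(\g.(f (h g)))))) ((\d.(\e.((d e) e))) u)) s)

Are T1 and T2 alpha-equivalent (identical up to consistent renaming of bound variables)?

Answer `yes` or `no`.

Term 1: ((((\h.((((\d.(\e.((d e) e))) u) h) w)) (\f.(\g.(\h.(f (g h)))))) ((\d.(\e.((d e) e))) u)) s)
Term 2: ((((\g.((((\d.(\e.((d e) e))) u) g) w)) (\f.(\h.(\g.(f (h g)))))) ((\d.(\e.((d e) e))) u)) s)
Alpha-equivalence: compare structure up to binder renaming.
Result: True

Answer: yes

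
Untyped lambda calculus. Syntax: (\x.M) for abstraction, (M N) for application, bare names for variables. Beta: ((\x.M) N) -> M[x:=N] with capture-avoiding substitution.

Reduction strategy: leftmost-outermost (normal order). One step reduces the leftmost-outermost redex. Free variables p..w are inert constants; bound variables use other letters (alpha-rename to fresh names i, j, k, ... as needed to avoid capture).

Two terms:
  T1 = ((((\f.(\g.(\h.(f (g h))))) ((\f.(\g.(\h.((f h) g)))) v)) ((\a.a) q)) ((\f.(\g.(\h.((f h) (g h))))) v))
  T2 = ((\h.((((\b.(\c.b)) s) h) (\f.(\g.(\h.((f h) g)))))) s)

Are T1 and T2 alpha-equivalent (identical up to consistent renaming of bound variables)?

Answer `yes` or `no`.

Term 1: ((((\f.(\g.(\h.(f (g h))))) ((\f.(\g.(\h.((f h) g)))) v)) ((\a.a) q)) ((\f.(\g.(\h.((f h) (g h))))) v))
Term 2: ((\h.((((\b.(\c.b)) s) h) (\f.(\g.(\h.((f h) g)))))) s)
Alpha-equivalence: compare structure up to binder renaming.
Result: False

Answer: no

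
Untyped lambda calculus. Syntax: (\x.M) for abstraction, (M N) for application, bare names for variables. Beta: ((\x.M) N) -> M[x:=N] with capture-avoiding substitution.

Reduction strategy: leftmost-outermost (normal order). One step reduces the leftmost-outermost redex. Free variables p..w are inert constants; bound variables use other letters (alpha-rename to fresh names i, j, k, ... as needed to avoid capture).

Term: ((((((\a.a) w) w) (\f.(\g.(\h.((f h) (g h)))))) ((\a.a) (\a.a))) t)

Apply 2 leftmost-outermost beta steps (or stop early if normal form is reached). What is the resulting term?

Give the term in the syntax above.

Answer: ((((w w) (\f.(\g.(\h.((f h) (g h)))))) (\a.a)) t)

Derivation:
Step 0: ((((((\a.a) w) w) (\f.(\g.(\h.((f h) (g h)))))) ((\a.a) (\a.a))) t)
Step 1: ((((w w) (\f.(\g.(\h.((f h) (g h)))))) ((\a.a) (\a.a))) t)
Step 2: ((((w w) (\f.(\g.(\h.((f h) (g h)))))) (\a.a)) t)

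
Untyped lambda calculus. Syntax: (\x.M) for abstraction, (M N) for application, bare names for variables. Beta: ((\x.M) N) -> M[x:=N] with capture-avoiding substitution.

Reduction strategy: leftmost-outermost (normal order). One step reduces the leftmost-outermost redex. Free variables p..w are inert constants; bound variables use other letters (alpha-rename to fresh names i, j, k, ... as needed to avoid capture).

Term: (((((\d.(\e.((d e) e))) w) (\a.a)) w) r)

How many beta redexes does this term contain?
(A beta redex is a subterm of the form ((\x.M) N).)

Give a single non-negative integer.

Answer: 1

Derivation:
Term: (((((\d.(\e.((d e) e))) w) (\a.a)) w) r)
  Redex: ((\d.(\e.((d e) e))) w)
Total redexes: 1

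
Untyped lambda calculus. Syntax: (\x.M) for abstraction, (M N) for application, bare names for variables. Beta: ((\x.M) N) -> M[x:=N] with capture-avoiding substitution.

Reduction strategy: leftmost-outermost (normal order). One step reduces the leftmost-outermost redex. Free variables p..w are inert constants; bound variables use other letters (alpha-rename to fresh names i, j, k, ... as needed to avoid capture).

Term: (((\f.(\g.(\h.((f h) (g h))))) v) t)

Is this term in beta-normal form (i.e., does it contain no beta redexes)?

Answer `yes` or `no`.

Answer: no

Derivation:
Term: (((\f.(\g.(\h.((f h) (g h))))) v) t)
Found 1 beta redex(es).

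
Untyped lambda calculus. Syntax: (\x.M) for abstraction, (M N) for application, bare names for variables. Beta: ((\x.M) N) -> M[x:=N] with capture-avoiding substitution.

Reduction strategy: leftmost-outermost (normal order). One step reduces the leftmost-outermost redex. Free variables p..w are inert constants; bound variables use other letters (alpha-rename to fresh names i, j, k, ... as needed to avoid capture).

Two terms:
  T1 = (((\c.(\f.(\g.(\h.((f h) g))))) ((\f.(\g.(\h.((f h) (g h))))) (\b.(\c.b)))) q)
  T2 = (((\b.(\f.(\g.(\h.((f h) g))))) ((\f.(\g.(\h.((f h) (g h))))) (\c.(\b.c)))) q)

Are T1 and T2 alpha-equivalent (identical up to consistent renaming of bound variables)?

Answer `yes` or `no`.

Answer: yes

Derivation:
Term 1: (((\c.(\f.(\g.(\h.((f h) g))))) ((\f.(\g.(\h.((f h) (g h))))) (\b.(\c.b)))) q)
Term 2: (((\b.(\f.(\g.(\h.((f h) g))))) ((\f.(\g.(\h.((f h) (g h))))) (\c.(\b.c)))) q)
Alpha-equivalence: compare structure up to binder renaming.
Result: True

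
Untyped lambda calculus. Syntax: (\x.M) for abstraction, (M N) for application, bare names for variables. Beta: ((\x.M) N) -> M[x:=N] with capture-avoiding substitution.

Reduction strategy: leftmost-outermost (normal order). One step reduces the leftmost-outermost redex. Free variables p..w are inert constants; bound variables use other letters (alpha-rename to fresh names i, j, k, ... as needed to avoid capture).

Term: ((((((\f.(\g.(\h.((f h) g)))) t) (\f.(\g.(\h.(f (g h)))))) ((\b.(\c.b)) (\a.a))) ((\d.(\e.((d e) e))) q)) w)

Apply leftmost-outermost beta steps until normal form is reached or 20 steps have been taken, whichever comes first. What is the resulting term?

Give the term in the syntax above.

Step 0: ((((((\f.(\g.(\h.((f h) g)))) t) (\f.(\g.(\h.(f (g h)))))) ((\b.(\c.b)) (\a.a))) ((\d.(\e.((d e) e))) q)) w)
Step 1: (((((\g.(\h.((t h) g))) (\f.(\g.(\h.(f (g h)))))) ((\b.(\c.b)) (\a.a))) ((\d.(\e.((d e) e))) q)) w)
Step 2: ((((\h.((t h) (\f.(\g.(\h.(f (g h))))))) ((\b.(\c.b)) (\a.a))) ((\d.(\e.((d e) e))) q)) w)
Step 3: ((((t ((\b.(\c.b)) (\a.a))) (\f.(\g.(\h.(f (g h)))))) ((\d.(\e.((d e) e))) q)) w)
Step 4: ((((t (\c.(\a.a))) (\f.(\g.(\h.(f (g h)))))) ((\d.(\e.((d e) e))) q)) w)
Step 5: ((((t (\c.(\a.a))) (\f.(\g.(\h.(f (g h)))))) (\e.((q e) e))) w)

Answer: ((((t (\c.(\a.a))) (\f.(\g.(\h.(f (g h)))))) (\e.((q e) e))) w)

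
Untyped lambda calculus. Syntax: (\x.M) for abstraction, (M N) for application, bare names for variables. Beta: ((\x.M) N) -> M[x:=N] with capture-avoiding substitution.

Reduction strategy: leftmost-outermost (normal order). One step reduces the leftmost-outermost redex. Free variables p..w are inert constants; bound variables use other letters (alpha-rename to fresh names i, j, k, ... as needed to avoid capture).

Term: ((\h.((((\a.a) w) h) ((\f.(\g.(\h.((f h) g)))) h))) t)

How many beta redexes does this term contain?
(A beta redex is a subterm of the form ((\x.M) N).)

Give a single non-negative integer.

Term: ((\h.((((\a.a) w) h) ((\f.(\g.(\h.((f h) g)))) h))) t)
  Redex: ((\h.((((\a.a) w) h) ((\f.(\g.(\h.((f h) g)))) h))) t)
  Redex: ((\a.a) w)
  Redex: ((\f.(\g.(\h.((f h) g)))) h)
Total redexes: 3

Answer: 3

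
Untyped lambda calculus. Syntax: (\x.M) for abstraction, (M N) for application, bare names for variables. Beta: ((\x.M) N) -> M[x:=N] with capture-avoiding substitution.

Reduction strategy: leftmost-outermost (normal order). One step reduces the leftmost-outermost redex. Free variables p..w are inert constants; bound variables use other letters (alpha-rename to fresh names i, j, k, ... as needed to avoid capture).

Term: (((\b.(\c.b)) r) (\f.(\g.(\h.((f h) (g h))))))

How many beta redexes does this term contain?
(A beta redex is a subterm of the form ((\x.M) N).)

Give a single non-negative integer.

Term: (((\b.(\c.b)) r) (\f.(\g.(\h.((f h) (g h))))))
  Redex: ((\b.(\c.b)) r)
Total redexes: 1

Answer: 1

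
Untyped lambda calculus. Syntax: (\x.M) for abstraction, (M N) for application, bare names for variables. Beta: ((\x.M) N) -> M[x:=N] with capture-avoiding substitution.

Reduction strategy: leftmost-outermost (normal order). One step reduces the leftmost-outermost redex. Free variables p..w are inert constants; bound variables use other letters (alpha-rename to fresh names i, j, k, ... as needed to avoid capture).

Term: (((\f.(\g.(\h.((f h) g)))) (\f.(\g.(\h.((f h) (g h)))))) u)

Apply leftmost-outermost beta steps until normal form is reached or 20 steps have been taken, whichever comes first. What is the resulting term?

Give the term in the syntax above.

Step 0: (((\f.(\g.(\h.((f h) g)))) (\f.(\g.(\h.((f h) (g h)))))) u)
Step 1: ((\g.(\h.(((\f.(\g.(\h.((f h) (g h))))) h) g))) u)
Step 2: (\h.(((\f.(\g.(\h.((f h) (g h))))) h) u))
Step 3: (\h.((\g.(\i.((h i) (g i)))) u))
Step 4: (\h.(\i.((h i) (u i))))

Answer: (\h.(\i.((h i) (u i))))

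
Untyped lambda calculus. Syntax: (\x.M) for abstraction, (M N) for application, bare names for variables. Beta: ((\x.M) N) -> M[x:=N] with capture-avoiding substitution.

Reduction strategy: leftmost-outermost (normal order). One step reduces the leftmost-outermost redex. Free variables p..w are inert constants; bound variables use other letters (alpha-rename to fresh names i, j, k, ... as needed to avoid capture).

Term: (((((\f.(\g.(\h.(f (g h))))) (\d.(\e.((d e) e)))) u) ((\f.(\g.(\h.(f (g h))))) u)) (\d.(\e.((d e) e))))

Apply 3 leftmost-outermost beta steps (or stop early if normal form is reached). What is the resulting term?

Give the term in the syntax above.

Answer: (((\d.(\e.((d e) e))) (u ((\f.(\g.(\h.(f (g h))))) u))) (\d.(\e.((d e) e))))

Derivation:
Step 0: (((((\f.(\g.(\h.(f (g h))))) (\d.(\e.((d e) e)))) u) ((\f.(\g.(\h.(f (g h))))) u)) (\d.(\e.((d e) e))))
Step 1: ((((\g.(\h.((\d.(\e.((d e) e))) (g h)))) u) ((\f.(\g.(\h.(f (g h))))) u)) (\d.(\e.((d e) e))))
Step 2: (((\h.((\d.(\e.((d e) e))) (u h))) ((\f.(\g.(\h.(f (g h))))) u)) (\d.(\e.((d e) e))))
Step 3: (((\d.(\e.((d e) e))) (u ((\f.(\g.(\h.(f (g h))))) u))) (\d.(\e.((d e) e))))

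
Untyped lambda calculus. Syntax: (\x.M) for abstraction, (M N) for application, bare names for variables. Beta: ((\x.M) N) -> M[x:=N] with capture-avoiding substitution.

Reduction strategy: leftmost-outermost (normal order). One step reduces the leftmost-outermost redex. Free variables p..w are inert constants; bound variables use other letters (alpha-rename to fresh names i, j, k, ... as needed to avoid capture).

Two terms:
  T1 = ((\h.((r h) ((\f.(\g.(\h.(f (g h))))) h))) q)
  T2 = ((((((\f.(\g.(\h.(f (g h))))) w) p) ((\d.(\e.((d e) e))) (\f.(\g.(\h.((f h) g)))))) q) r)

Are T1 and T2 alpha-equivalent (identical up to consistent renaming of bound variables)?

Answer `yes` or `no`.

Term 1: ((\h.((r h) ((\f.(\g.(\h.(f (g h))))) h))) q)
Term 2: ((((((\f.(\g.(\h.(f (g h))))) w) p) ((\d.(\e.((d e) e))) (\f.(\g.(\h.((f h) g)))))) q) r)
Alpha-equivalence: compare structure up to binder renaming.
Result: False

Answer: no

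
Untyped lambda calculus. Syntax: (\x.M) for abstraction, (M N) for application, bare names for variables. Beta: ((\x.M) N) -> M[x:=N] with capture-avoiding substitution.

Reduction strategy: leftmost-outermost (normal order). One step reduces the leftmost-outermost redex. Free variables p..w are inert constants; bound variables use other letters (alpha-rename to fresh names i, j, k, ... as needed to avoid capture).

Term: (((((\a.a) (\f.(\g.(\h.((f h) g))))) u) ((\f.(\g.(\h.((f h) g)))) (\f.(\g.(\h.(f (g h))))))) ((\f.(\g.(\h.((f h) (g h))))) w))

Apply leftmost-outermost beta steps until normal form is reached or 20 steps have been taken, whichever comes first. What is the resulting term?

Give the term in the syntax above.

Answer: ((u (\g.(\h.((w h) (g h))))) (\g.(\h.(\i.(h (g i))))))

Derivation:
Step 0: (((((\a.a) (\f.(\g.(\h.((f h) g))))) u) ((\f.(\g.(\h.((f h) g)))) (\f.(\g.(\h.(f (g h))))))) ((\f.(\g.(\h.((f h) (g h))))) w))
Step 1: ((((\f.(\g.(\h.((f h) g)))) u) ((\f.(\g.(\h.((f h) g)))) (\f.(\g.(\h.(f (g h))))))) ((\f.(\g.(\h.((f h) (g h))))) w))
Step 2: (((\g.(\h.((u h) g))) ((\f.(\g.(\h.((f h) g)))) (\f.(\g.(\h.(f (g h))))))) ((\f.(\g.(\h.((f h) (g h))))) w))
Step 3: ((\h.((u h) ((\f.(\g.(\h.((f h) g)))) (\f.(\g.(\h.(f (g h)))))))) ((\f.(\g.(\h.((f h) (g h))))) w))
Step 4: ((u ((\f.(\g.(\h.((f h) (g h))))) w)) ((\f.(\g.(\h.((f h) g)))) (\f.(\g.(\h.(f (g h)))))))
Step 5: ((u (\g.(\h.((w h) (g h))))) ((\f.(\g.(\h.((f h) g)))) (\f.(\g.(\h.(f (g h)))))))
Step 6: ((u (\g.(\h.((w h) (g h))))) (\g.(\h.(((\f.(\g.(\h.(f (g h))))) h) g))))
Step 7: ((u (\g.(\h.((w h) (g h))))) (\g.(\h.((\g.(\i.(h (g i)))) g))))
Step 8: ((u (\g.(\h.((w h) (g h))))) (\g.(\h.(\i.(h (g i))))))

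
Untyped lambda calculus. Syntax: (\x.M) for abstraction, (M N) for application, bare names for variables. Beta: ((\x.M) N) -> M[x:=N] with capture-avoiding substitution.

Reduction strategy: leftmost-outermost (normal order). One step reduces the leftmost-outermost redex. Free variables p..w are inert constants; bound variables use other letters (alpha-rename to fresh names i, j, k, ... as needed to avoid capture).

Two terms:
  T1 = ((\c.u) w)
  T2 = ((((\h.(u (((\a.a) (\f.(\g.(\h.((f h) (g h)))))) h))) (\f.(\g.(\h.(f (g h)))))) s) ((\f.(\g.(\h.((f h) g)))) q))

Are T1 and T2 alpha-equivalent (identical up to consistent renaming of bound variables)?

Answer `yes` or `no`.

Answer: no

Derivation:
Term 1: ((\c.u) w)
Term 2: ((((\h.(u (((\a.a) (\f.(\g.(\h.((f h) (g h)))))) h))) (\f.(\g.(\h.(f (g h)))))) s) ((\f.(\g.(\h.((f h) g)))) q))
Alpha-equivalence: compare structure up to binder renaming.
Result: False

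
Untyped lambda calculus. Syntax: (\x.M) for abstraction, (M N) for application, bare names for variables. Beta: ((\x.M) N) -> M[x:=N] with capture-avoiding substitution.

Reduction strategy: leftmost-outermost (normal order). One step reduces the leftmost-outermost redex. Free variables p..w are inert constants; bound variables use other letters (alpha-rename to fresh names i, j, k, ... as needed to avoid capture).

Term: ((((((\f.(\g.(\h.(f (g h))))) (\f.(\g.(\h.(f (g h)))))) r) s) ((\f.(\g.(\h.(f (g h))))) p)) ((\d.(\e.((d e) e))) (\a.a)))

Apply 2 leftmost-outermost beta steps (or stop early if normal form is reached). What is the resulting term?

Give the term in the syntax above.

Answer: ((((\h.((\f.(\g.(\h.(f (g h))))) (r h))) s) ((\f.(\g.(\h.(f (g h))))) p)) ((\d.(\e.((d e) e))) (\a.a)))

Derivation:
Step 0: ((((((\f.(\g.(\h.(f (g h))))) (\f.(\g.(\h.(f (g h)))))) r) s) ((\f.(\g.(\h.(f (g h))))) p)) ((\d.(\e.((d e) e))) (\a.a)))
Step 1: (((((\g.(\h.((\f.(\g.(\h.(f (g h))))) (g h)))) r) s) ((\f.(\g.(\h.(f (g h))))) p)) ((\d.(\e.((d e) e))) (\a.a)))
Step 2: ((((\h.((\f.(\g.(\h.(f (g h))))) (r h))) s) ((\f.(\g.(\h.(f (g h))))) p)) ((\d.(\e.((d e) e))) (\a.a)))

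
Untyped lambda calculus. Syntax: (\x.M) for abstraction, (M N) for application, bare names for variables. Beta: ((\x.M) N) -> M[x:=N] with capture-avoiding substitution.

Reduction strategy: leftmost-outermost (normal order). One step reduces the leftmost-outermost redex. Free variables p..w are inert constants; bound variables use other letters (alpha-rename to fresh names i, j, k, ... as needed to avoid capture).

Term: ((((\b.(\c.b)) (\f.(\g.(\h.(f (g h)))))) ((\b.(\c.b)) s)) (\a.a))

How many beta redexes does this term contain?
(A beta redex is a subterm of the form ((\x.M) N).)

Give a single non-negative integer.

Term: ((((\b.(\c.b)) (\f.(\g.(\h.(f (g h)))))) ((\b.(\c.b)) s)) (\a.a))
  Redex: ((\b.(\c.b)) (\f.(\g.(\h.(f (g h))))))
  Redex: ((\b.(\c.b)) s)
Total redexes: 2

Answer: 2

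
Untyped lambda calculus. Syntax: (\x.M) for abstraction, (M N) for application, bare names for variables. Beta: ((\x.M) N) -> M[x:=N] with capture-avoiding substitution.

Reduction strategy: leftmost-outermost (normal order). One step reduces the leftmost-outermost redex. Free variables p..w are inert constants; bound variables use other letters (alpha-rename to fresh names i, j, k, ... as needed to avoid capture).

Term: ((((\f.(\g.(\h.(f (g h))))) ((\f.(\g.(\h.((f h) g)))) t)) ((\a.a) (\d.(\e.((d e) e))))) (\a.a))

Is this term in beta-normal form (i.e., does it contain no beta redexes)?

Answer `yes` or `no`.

Answer: no

Derivation:
Term: ((((\f.(\g.(\h.(f (g h))))) ((\f.(\g.(\h.((f h) g)))) t)) ((\a.a) (\d.(\e.((d e) e))))) (\a.a))
Found 3 beta redex(es).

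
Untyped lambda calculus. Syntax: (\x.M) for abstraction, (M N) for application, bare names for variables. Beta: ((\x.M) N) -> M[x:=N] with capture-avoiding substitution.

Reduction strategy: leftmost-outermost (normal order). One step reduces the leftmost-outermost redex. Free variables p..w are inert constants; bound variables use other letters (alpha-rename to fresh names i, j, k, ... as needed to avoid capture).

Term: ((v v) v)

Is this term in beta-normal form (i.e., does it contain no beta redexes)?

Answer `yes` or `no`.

Term: ((v v) v)
No beta redexes found.

Answer: yes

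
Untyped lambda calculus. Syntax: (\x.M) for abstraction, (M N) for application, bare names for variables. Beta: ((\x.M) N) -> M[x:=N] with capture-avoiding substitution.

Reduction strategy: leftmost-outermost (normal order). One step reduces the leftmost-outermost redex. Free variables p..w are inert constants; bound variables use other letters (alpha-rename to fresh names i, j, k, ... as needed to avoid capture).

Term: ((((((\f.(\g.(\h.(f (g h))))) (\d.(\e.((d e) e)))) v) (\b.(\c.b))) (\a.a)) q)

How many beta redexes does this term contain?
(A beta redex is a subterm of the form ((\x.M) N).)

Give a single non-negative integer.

Answer: 1

Derivation:
Term: ((((((\f.(\g.(\h.(f (g h))))) (\d.(\e.((d e) e)))) v) (\b.(\c.b))) (\a.a)) q)
  Redex: ((\f.(\g.(\h.(f (g h))))) (\d.(\e.((d e) e))))
Total redexes: 1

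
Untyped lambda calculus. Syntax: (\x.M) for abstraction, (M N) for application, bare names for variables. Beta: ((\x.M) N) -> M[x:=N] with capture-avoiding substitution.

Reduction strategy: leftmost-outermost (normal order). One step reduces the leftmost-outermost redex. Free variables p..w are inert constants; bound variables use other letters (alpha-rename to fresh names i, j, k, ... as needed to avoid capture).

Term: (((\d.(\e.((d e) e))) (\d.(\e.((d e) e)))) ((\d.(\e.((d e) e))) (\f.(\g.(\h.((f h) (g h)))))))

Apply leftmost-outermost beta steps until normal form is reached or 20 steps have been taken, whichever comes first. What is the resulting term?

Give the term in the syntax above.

Step 0: (((\d.(\e.((d e) e))) (\d.(\e.((d e) e)))) ((\d.(\e.((d e) e))) (\f.(\g.(\h.((f h) (g h)))))))
Step 1: ((\e.(((\d.(\e.((d e) e))) e) e)) ((\d.(\e.((d e) e))) (\f.(\g.(\h.((f h) (g h)))))))
Step 2: (((\d.(\e.((d e) e))) ((\d.(\e.((d e) e))) (\f.(\g.(\h.((f h) (g h))))))) ((\d.(\e.((d e) e))) (\f.(\g.(\h.((f h) (g h)))))))
Step 3: ((\e.((((\d.(\e.((d e) e))) (\f.(\g.(\h.((f h) (g h)))))) e) e)) ((\d.(\e.((d e) e))) (\f.(\g.(\h.((f h) (g h)))))))
Step 4: ((((\d.(\e.((d e) e))) (\f.(\g.(\h.((f h) (g h)))))) ((\d.(\e.((d e) e))) (\f.(\g.(\h.((f h) (g h))))))) ((\d.(\e.((d e) e))) (\f.(\g.(\h.((f h) (g h)))))))
Step 5: (((\e.(((\f.(\g.(\h.((f h) (g h))))) e) e)) ((\d.(\e.((d e) e))) (\f.(\g.(\h.((f h) (g h))))))) ((\d.(\e.((d e) e))) (\f.(\g.(\h.((f h) (g h)))))))
Step 6: ((((\f.(\g.(\h.((f h) (g h))))) ((\d.(\e.((d e) e))) (\f.(\g.(\h.((f h) (g h))))))) ((\d.(\e.((d e) e))) (\f.(\g.(\h.((f h) (g h))))))) ((\d.(\e.((d e) e))) (\f.(\g.(\h.((f h) (g h)))))))
Step 7: (((\g.(\h.((((\d.(\e.((d e) e))) (\f.(\g.(\h.((f h) (g h)))))) h) (g h)))) ((\d.(\e.((d e) e))) (\f.(\g.(\h.((f h) (g h))))))) ((\d.(\e.((d e) e))) (\f.(\g.(\h.((f h) (g h)))))))
Step 8: ((\h.((((\d.(\e.((d e) e))) (\f.(\g.(\h.((f h) (g h)))))) h) (((\d.(\e.((d e) e))) (\f.(\g.(\h.((f h) (g h)))))) h))) ((\d.(\e.((d e) e))) (\f.(\g.(\h.((f h) (g h)))))))
Step 9: ((((\d.(\e.((d e) e))) (\f.(\g.(\h.((f h) (g h)))))) ((\d.(\e.((d e) e))) (\f.(\g.(\h.((f h) (g h))))))) (((\d.(\e.((d e) e))) (\f.(\g.(\h.((f h) (g h)))))) ((\d.(\e.((d e) e))) (\f.(\g.(\h.((f h) (g h))))))))
Step 10: (((\e.(((\f.(\g.(\h.((f h) (g h))))) e) e)) ((\d.(\e.((d e) e))) (\f.(\g.(\h.((f h) (g h))))))) (((\d.(\e.((d e) e))) (\f.(\g.(\h.((f h) (g h)))))) ((\d.(\e.((d e) e))) (\f.(\g.(\h.((f h) (g h))))))))
Step 11: ((((\f.(\g.(\h.((f h) (g h))))) ((\d.(\e.((d e) e))) (\f.(\g.(\h.((f h) (g h))))))) ((\d.(\e.((d e) e))) (\f.(\g.(\h.((f h) (g h))))))) (((\d.(\e.((d e) e))) (\f.(\g.(\h.((f h) (g h)))))) ((\d.(\e.((d e) e))) (\f.(\g.(\h.((f h) (g h))))))))
Step 12: (((\g.(\h.((((\d.(\e.((d e) e))) (\f.(\g.(\h.((f h) (g h)))))) h) (g h)))) ((\d.(\e.((d e) e))) (\f.(\g.(\h.((f h) (g h))))))) (((\d.(\e.((d e) e))) (\f.(\g.(\h.((f h) (g h)))))) ((\d.(\e.((d e) e))) (\f.(\g.(\h.((f h) (g h))))))))
Step 13: ((\h.((((\d.(\e.((d e) e))) (\f.(\g.(\h.((f h) (g h)))))) h) (((\d.(\e.((d e) e))) (\f.(\g.(\h.((f h) (g h)))))) h))) (((\d.(\e.((d e) e))) (\f.(\g.(\h.((f h) (g h)))))) ((\d.(\e.((d e) e))) (\f.(\g.(\h.((f h) (g h))))))))
Step 14: ((((\d.(\e.((d e) e))) (\f.(\g.(\h.((f h) (g h)))))) (((\d.(\e.((d e) e))) (\f.(\g.(\h.((f h) (g h)))))) ((\d.(\e.((d e) e))) (\f.(\g.(\h.((f h) (g h)))))))) (((\d.(\e.((d e) e))) (\f.(\g.(\h.((f h) (g h)))))) (((\d.(\e.((d e) e))) (\f.(\g.(\h.((f h) (g h)))))) ((\d.(\e.((d e) e))) (\f.(\g.(\h.((f h) (g h)))))))))
Step 15: (((\e.(((\f.(\g.(\h.((f h) (g h))))) e) e)) (((\d.(\e.((d e) e))) (\f.(\g.(\h.((f h) (g h)))))) ((\d.(\e.((d e) e))) (\f.(\g.(\h.((f h) (g h)))))))) (((\d.(\e.((d e) e))) (\f.(\g.(\h.((f h) (g h)))))) (((\d.(\e.((d e) e))) (\f.(\g.(\h.((f h) (g h)))))) ((\d.(\e.((d e) e))) (\f.(\g.(\h.((f h) (g h)))))))))
Step 16: ((((\f.(\g.(\h.((f h) (g h))))) (((\d.(\e.((d e) e))) (\f.(\g.(\h.((f h) (g h)))))) ((\d.(\e.((d e) e))) (\f.(\g.(\h.((f h) (g h)))))))) (((\d.(\e.((d e) e))) (\f.(\g.(\h.((f h) (g h)))))) ((\d.(\e.((d e) e))) (\f.(\g.(\h.((f h) (g h)))))))) (((\d.(\e.((d e) e))) (\f.(\g.(\h.((f h) (g h)))))) (((\d.(\e.((d e) e))) (\f.(\g.(\h.((f h) (g h)))))) ((\d.(\e.((d e) e))) (\f.(\g.(\h.((f h) (g h)))))))))
Step 17: (((\g.(\h.(((((\d.(\e.((d e) e))) (\f.(\g.(\h.((f h) (g h)))))) ((\d.(\e.((d e) e))) (\f.(\g.(\h.((f h) (g h))))))) h) (g h)))) (((\d.(\e.((d e) e))) (\f.(\g.(\h.((f h) (g h)))))) ((\d.(\e.((d e) e))) (\f.(\g.(\h.((f h) (g h)))))))) (((\d.(\e.((d e) e))) (\f.(\g.(\h.((f h) (g h)))))) (((\d.(\e.((d e) e))) (\f.(\g.(\h.((f h) (g h)))))) ((\d.(\e.((d e) e))) (\f.(\g.(\h.((f h) (g h)))))))))
Step 18: ((\h.(((((\d.(\e.((d e) e))) (\f.(\g.(\h.((f h) (g h)))))) ((\d.(\e.((d e) e))) (\f.(\g.(\h.((f h) (g h))))))) h) ((((\d.(\e.((d e) e))) (\f.(\g.(\h.((f h) (g h)))))) ((\d.(\e.((d e) e))) (\f.(\g.(\h.((f h) (g h))))))) h))) (((\d.(\e.((d e) e))) (\f.(\g.(\h.((f h) (g h)))))) (((\d.(\e.((d e) e))) (\f.(\g.(\h.((f h) (g h)))))) ((\d.(\e.((d e) e))) (\f.(\g.(\h.((f h) (g h)))))))))
Step 19: (((((\d.(\e.((d e) e))) (\f.(\g.(\h.((f h) (g h)))))) ((\d.(\e.((d e) e))) (\f.(\g.(\h.((f h) (g h))))))) (((\d.(\e.((d e) e))) (\f.(\g.(\h.((f h) (g h)))))) (((\d.(\e.((d e) e))) (\f.(\g.(\h.((f h) (g h)))))) ((\d.(\e.((d e) e))) (\f.(\g.(\h.((f h) (g h))))))))) ((((\d.(\e.((d e) e))) (\f.(\g.(\h.((f h) (g h)))))) ((\d.(\e.((d e) e))) (\f.(\g.(\h.((f h) (g h))))))) (((\d.(\e.((d e) e))) (\f.(\g.(\h.((f h) (g h)))))) (((\d.(\e.((d e) e))) (\f.(\g.(\h.((f h) (g h)))))) ((\d.(\e.((d e) e))) (\f.(\g.(\h.((f h) (g h))))))))))
Step 20: ((((\e.(((\f.(\g.(\h.((f h) (g h))))) e) e)) ((\d.(\e.((d e) e))) (\f.(\g.(\h.((f h) (g h))))))) (((\d.(\e.((d e) e))) (\f.(\g.(\h.((f h) (g h)))))) (((\d.(\e.((d e) e))) (\f.(\g.(\h.((f h) (g h)))))) ((\d.(\e.((d e) e))) (\f.(\g.(\h.((f h) (g h))))))))) ((((\d.(\e.((d e) e))) (\f.(\g.(\h.((f h) (g h)))))) ((\d.(\e.((d e) e))) (\f.(\g.(\h.((f h) (g h))))))) (((\d.(\e.((d e) e))) (\f.(\g.(\h.((f h) (g h)))))) (((\d.(\e.((d e) e))) (\f.(\g.(\h.((f h) (g h)))))) ((\d.(\e.((d e) e))) (\f.(\g.(\h.((f h) (g h))))))))))

Answer: ((((\e.(((\f.(\g.(\h.((f h) (g h))))) e) e)) ((\d.(\e.((d e) e))) (\f.(\g.(\h.((f h) (g h))))))) (((\d.(\e.((d e) e))) (\f.(\g.(\h.((f h) (g h)))))) (((\d.(\e.((d e) e))) (\f.(\g.(\h.((f h) (g h)))))) ((\d.(\e.((d e) e))) (\f.(\g.(\h.((f h) (g h))))))))) ((((\d.(\e.((d e) e))) (\f.(\g.(\h.((f h) (g h)))))) ((\d.(\e.((d e) e))) (\f.(\g.(\h.((f h) (g h))))))) (((\d.(\e.((d e) e))) (\f.(\g.(\h.((f h) (g h)))))) (((\d.(\e.((d e) e))) (\f.(\g.(\h.((f h) (g h)))))) ((\d.(\e.((d e) e))) (\f.(\g.(\h.((f h) (g h))))))))))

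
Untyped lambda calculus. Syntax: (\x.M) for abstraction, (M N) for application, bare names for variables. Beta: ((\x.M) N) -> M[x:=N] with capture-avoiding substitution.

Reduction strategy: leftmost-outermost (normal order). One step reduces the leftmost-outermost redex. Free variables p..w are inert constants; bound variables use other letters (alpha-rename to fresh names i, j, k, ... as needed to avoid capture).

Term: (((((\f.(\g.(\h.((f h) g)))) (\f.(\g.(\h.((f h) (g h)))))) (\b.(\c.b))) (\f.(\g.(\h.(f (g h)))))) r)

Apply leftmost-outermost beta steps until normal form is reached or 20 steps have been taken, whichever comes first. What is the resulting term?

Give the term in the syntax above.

Answer: (\h.(r r))

Derivation:
Step 0: (((((\f.(\g.(\h.((f h) g)))) (\f.(\g.(\h.((f h) (g h)))))) (\b.(\c.b))) (\f.(\g.(\h.(f (g h)))))) r)
Step 1: ((((\g.(\h.(((\f.(\g.(\h.((f h) (g h))))) h) g))) (\b.(\c.b))) (\f.(\g.(\h.(f (g h)))))) r)
Step 2: (((\h.(((\f.(\g.(\h.((f h) (g h))))) h) (\b.(\c.b)))) (\f.(\g.(\h.(f (g h)))))) r)
Step 3: ((((\f.(\g.(\h.((f h) (g h))))) (\f.(\g.(\h.(f (g h)))))) (\b.(\c.b))) r)
Step 4: (((\g.(\h.(((\f.(\g.(\h.(f (g h))))) h) (g h)))) (\b.(\c.b))) r)
Step 5: ((\h.(((\f.(\g.(\h.(f (g h))))) h) ((\b.(\c.b)) h))) r)
Step 6: (((\f.(\g.(\h.(f (g h))))) r) ((\b.(\c.b)) r))
Step 7: ((\g.(\h.(r (g h)))) ((\b.(\c.b)) r))
Step 8: (\h.(r (((\b.(\c.b)) r) h)))
Step 9: (\h.(r ((\c.r) h)))
Step 10: (\h.(r r))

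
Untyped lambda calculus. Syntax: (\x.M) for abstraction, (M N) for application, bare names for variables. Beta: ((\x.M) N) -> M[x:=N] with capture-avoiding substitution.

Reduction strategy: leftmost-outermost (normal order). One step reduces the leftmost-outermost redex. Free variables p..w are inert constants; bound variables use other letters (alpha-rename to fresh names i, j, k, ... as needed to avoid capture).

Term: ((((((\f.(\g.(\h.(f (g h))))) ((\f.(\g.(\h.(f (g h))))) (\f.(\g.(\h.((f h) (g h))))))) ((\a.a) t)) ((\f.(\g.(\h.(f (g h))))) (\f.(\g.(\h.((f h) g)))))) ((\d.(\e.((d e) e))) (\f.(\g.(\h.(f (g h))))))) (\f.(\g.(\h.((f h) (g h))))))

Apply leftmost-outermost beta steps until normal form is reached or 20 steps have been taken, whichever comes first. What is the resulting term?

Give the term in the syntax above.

Answer: (\h.((((t (\g.(\h.(\i.(\j.(((g h) j) i)))))) (\e.(\h.(e (e h))))) h) (\g.(\i.((h i) (g i))))))

Derivation:
Step 0: ((((((\f.(\g.(\h.(f (g h))))) ((\f.(\g.(\h.(f (g h))))) (\f.(\g.(\h.((f h) (g h))))))) ((\a.a) t)) ((\f.(\g.(\h.(f (g h))))) (\f.(\g.(\h.((f h) g)))))) ((\d.(\e.((d e) e))) (\f.(\g.(\h.(f (g h))))))) (\f.(\g.(\h.((f h) (g h))))))
Step 1: (((((\g.(\h.(((\f.(\g.(\h.(f (g h))))) (\f.(\g.(\h.((f h) (g h)))))) (g h)))) ((\a.a) t)) ((\f.(\g.(\h.(f (g h))))) (\f.(\g.(\h.((f h) g)))))) ((\d.(\e.((d e) e))) (\f.(\g.(\h.(f (g h))))))) (\f.(\g.(\h.((f h) (g h))))))
Step 2: ((((\h.(((\f.(\g.(\h.(f (g h))))) (\f.(\g.(\h.((f h) (g h)))))) (((\a.a) t) h))) ((\f.(\g.(\h.(f (g h))))) (\f.(\g.(\h.((f h) g)))))) ((\d.(\e.((d e) e))) (\f.(\g.(\h.(f (g h))))))) (\f.(\g.(\h.((f h) (g h))))))
Step 3: (((((\f.(\g.(\h.(f (g h))))) (\f.(\g.(\h.((f h) (g h)))))) (((\a.a) t) ((\f.(\g.(\h.(f (g h))))) (\f.(\g.(\h.((f h) g))))))) ((\d.(\e.((d e) e))) (\f.(\g.(\h.(f (g h))))))) (\f.(\g.(\h.((f h) (g h))))))
Step 4: ((((\g.(\h.((\f.(\g.(\h.((f h) (g h))))) (g h)))) (((\a.a) t) ((\f.(\g.(\h.(f (g h))))) (\f.(\g.(\h.((f h) g))))))) ((\d.(\e.((d e) e))) (\f.(\g.(\h.(f (g h))))))) (\f.(\g.(\h.((f h) (g h))))))
Step 5: (((\h.((\f.(\g.(\h.((f h) (g h))))) ((((\a.a) t) ((\f.(\g.(\h.(f (g h))))) (\f.(\g.(\h.((f h) g)))))) h))) ((\d.(\e.((d e) e))) (\f.(\g.(\h.(f (g h))))))) (\f.(\g.(\h.((f h) (g h))))))
Step 6: (((\f.(\g.(\h.((f h) (g h))))) ((((\a.a) t) ((\f.(\g.(\h.(f (g h))))) (\f.(\g.(\h.((f h) g)))))) ((\d.(\e.((d e) e))) (\f.(\g.(\h.(f (g h)))))))) (\f.(\g.(\h.((f h) (g h))))))
Step 7: ((\g.(\h.((((((\a.a) t) ((\f.(\g.(\h.(f (g h))))) (\f.(\g.(\h.((f h) g)))))) ((\d.(\e.((d e) e))) (\f.(\g.(\h.(f (g h))))))) h) (g h)))) (\f.(\g.(\h.((f h) (g h))))))
Step 8: (\h.((((((\a.a) t) ((\f.(\g.(\h.(f (g h))))) (\f.(\g.(\h.((f h) g)))))) ((\d.(\e.((d e) e))) (\f.(\g.(\h.(f (g h))))))) h) ((\f.(\g.(\h.((f h) (g h))))) h)))
Step 9: (\h.((((t ((\f.(\g.(\h.(f (g h))))) (\f.(\g.(\h.((f h) g)))))) ((\d.(\e.((d e) e))) (\f.(\g.(\h.(f (g h))))))) h) ((\f.(\g.(\h.((f h) (g h))))) h)))
Step 10: (\h.((((t (\g.(\h.((\f.(\g.(\h.((f h) g)))) (g h))))) ((\d.(\e.((d e) e))) (\f.(\g.(\h.(f (g h))))))) h) ((\f.(\g.(\h.((f h) (g h))))) h)))
Step 11: (\h.((((t (\g.(\h.(\i.(\j.(((g h) j) i)))))) ((\d.(\e.((d e) e))) (\f.(\g.(\h.(f (g h))))))) h) ((\f.(\g.(\h.((f h) (g h))))) h)))
Step 12: (\h.((((t (\g.(\h.(\i.(\j.(((g h) j) i)))))) (\e.(((\f.(\g.(\h.(f (g h))))) e) e))) h) ((\f.(\g.(\h.((f h) (g h))))) h)))
Step 13: (\h.((((t (\g.(\h.(\i.(\j.(((g h) j) i)))))) (\e.((\g.(\h.(e (g h)))) e))) h) ((\f.(\g.(\h.((f h) (g h))))) h)))
Step 14: (\h.((((t (\g.(\h.(\i.(\j.(((g h) j) i)))))) (\e.(\h.(e (e h))))) h) ((\f.(\g.(\h.((f h) (g h))))) h)))
Step 15: (\h.((((t (\g.(\h.(\i.(\j.(((g h) j) i)))))) (\e.(\h.(e (e h))))) h) (\g.(\i.((h i) (g i))))))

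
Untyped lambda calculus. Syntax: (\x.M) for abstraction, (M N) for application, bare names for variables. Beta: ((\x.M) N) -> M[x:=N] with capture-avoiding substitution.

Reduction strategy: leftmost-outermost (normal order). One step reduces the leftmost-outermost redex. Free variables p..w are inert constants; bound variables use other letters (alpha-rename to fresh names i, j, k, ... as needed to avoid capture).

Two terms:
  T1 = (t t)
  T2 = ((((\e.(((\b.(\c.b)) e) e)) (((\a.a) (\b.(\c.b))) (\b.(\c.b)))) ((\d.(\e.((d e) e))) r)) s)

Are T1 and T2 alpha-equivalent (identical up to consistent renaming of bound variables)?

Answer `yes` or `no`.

Term 1: (t t)
Term 2: ((((\e.(((\b.(\c.b)) e) e)) (((\a.a) (\b.(\c.b))) (\b.(\c.b)))) ((\d.(\e.((d e) e))) r)) s)
Alpha-equivalence: compare structure up to binder renaming.
Result: False

Answer: no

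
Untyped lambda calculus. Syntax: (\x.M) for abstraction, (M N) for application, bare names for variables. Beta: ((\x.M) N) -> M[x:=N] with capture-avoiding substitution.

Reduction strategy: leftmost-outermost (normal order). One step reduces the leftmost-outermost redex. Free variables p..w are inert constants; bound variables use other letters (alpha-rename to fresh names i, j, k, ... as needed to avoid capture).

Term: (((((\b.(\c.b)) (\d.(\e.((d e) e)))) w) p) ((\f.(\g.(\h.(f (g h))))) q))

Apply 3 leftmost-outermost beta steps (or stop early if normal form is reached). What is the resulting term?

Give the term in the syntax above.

Answer: ((\e.((p e) e)) ((\f.(\g.(\h.(f (g h))))) q))

Derivation:
Step 0: (((((\b.(\c.b)) (\d.(\e.((d e) e)))) w) p) ((\f.(\g.(\h.(f (g h))))) q))
Step 1: ((((\c.(\d.(\e.((d e) e)))) w) p) ((\f.(\g.(\h.(f (g h))))) q))
Step 2: (((\d.(\e.((d e) e))) p) ((\f.(\g.(\h.(f (g h))))) q))
Step 3: ((\e.((p e) e)) ((\f.(\g.(\h.(f (g h))))) q))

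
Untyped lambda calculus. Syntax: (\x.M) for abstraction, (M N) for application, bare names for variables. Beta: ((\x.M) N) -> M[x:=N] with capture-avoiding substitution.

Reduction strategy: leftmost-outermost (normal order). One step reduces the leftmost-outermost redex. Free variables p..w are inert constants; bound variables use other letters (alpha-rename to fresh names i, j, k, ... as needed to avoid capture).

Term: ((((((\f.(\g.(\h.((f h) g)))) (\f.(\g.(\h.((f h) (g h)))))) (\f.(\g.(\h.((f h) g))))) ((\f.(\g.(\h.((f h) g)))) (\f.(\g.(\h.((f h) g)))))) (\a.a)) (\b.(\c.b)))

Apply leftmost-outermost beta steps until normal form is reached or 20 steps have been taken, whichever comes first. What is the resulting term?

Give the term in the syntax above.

Step 0: ((((((\f.(\g.(\h.((f h) g)))) (\f.(\g.(\h.((f h) (g h)))))) (\f.(\g.(\h.((f h) g))))) ((\f.(\g.(\h.((f h) g)))) (\f.(\g.(\h.((f h) g)))))) (\a.a)) (\b.(\c.b)))
Step 1: (((((\g.(\h.(((\f.(\g.(\h.((f h) (g h))))) h) g))) (\f.(\g.(\h.((f h) g))))) ((\f.(\g.(\h.((f h) g)))) (\f.(\g.(\h.((f h) g)))))) (\a.a)) (\b.(\c.b)))
Step 2: ((((\h.(((\f.(\g.(\h.((f h) (g h))))) h) (\f.(\g.(\h.((f h) g)))))) ((\f.(\g.(\h.((f h) g)))) (\f.(\g.(\h.((f h) g)))))) (\a.a)) (\b.(\c.b)))
Step 3: (((((\f.(\g.(\h.((f h) (g h))))) ((\f.(\g.(\h.((f h) g)))) (\f.(\g.(\h.((f h) g)))))) (\f.(\g.(\h.((f h) g))))) (\a.a)) (\b.(\c.b)))
Step 4: ((((\g.(\h.((((\f.(\g.(\h.((f h) g)))) (\f.(\g.(\h.((f h) g))))) h) (g h)))) (\f.(\g.(\h.((f h) g))))) (\a.a)) (\b.(\c.b)))
Step 5: (((\h.((((\f.(\g.(\h.((f h) g)))) (\f.(\g.(\h.((f h) g))))) h) ((\f.(\g.(\h.((f h) g)))) h))) (\a.a)) (\b.(\c.b)))
Step 6: (((((\f.(\g.(\h.((f h) g)))) (\f.(\g.(\h.((f h) g))))) (\a.a)) ((\f.(\g.(\h.((f h) g)))) (\a.a))) (\b.(\c.b)))
Step 7: ((((\g.(\h.(((\f.(\g.(\h.((f h) g)))) h) g))) (\a.a)) ((\f.(\g.(\h.((f h) g)))) (\a.a))) (\b.(\c.b)))
Step 8: (((\h.(((\f.(\g.(\h.((f h) g)))) h) (\a.a))) ((\f.(\g.(\h.((f h) g)))) (\a.a))) (\b.(\c.b)))
Step 9: ((((\f.(\g.(\h.((f h) g)))) ((\f.(\g.(\h.((f h) g)))) (\a.a))) (\a.a)) (\b.(\c.b)))
Step 10: (((\g.(\h.((((\f.(\g.(\h.((f h) g)))) (\a.a)) h) g))) (\a.a)) (\b.(\c.b)))
Step 11: ((\h.((((\f.(\g.(\h.((f h) g)))) (\a.a)) h) (\a.a))) (\b.(\c.b)))
Step 12: ((((\f.(\g.(\h.((f h) g)))) (\a.a)) (\b.(\c.b))) (\a.a))
Step 13: (((\g.(\h.(((\a.a) h) g))) (\b.(\c.b))) (\a.a))
Step 14: ((\h.(((\a.a) h) (\b.(\c.b)))) (\a.a))
Step 15: (((\a.a) (\a.a)) (\b.(\c.b)))
Step 16: ((\a.a) (\b.(\c.b)))
Step 17: (\b.(\c.b))

Answer: (\b.(\c.b))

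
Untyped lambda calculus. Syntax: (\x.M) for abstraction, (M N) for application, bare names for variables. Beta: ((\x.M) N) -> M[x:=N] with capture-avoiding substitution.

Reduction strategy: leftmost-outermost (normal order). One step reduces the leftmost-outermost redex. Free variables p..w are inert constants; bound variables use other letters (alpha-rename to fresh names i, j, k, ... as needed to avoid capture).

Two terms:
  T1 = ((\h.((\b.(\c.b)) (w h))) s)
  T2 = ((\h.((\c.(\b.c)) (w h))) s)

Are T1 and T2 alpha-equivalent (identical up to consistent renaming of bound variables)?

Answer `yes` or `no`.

Answer: yes

Derivation:
Term 1: ((\h.((\b.(\c.b)) (w h))) s)
Term 2: ((\h.((\c.(\b.c)) (w h))) s)
Alpha-equivalence: compare structure up to binder renaming.
Result: True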